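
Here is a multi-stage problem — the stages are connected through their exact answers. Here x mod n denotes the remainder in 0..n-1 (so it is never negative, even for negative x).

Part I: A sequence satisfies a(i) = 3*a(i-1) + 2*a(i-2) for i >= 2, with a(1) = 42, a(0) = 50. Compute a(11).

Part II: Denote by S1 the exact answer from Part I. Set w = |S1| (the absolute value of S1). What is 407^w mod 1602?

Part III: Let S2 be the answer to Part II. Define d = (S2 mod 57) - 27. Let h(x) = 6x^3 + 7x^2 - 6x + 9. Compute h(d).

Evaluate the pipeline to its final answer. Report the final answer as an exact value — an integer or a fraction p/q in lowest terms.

-536

Part I: a(2) = 3*(42) + 2*(50) = 226; iterating: a(2)=226, a(3)=762, a(4)=2738, a(5)=9738, a(6)=34690, a(7)=123546, a(8)=440018, a(9)=1567146, a(10)=5581474, a(11)=19878714; answer 19878714
Part II: S1 = 19878714; w = 19878714; squarings mod 1602: 407^1=407, 407^2=643, 407^4=133, 407^8=67, 407^16=1285, 407^32=1165, 407^64=331, 407^128=625, 407^256=1339, 407^512=283, 407^1024=1591, 407^2048=121, 407^4096=223, 407^8192=67, 407^16384=1285, 407^32768=1165, 407^65536=331, 407^131072=625, 407^262144=1339, 407^524288=283, 407^1048576=1591, 407^2097152=121, 407^4194304=223, 407^8388608=67, 407^16777216=1285; 407^19878714 = 407^2 * 407^8 * 407^16 * 407^32 * 407^256 * 407^512 * 407^4096 * 407^16384 * 407^65536 * 407^131072 * 407^262144 * 407^524288 * 407^2097152 * 407^16777216 = 307 (mod 1602); answer 307
Part III: S2 = 307; d = -5; 6*(-5)^3 + 7*(-5)^2 - 6*(-5)^1 + 9 = (-750) + (175) + (30) + (9) = -536; answer -536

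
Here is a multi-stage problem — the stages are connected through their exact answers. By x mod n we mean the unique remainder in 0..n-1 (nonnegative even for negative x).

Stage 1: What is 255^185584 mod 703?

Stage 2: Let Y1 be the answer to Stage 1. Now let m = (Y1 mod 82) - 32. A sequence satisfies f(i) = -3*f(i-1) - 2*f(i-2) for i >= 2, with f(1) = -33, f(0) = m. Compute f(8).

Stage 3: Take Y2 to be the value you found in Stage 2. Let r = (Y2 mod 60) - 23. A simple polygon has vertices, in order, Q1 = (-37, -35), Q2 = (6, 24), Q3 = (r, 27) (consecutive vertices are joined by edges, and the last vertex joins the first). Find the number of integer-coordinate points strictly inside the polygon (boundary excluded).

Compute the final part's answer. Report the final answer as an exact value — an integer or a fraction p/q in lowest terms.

Stage 1: squarings mod 703: 255^1=255, 255^2=349, 255^4=182, 255^8=83, 255^16=562, 255^32=197, 255^64=144, 255^128=349, 255^256=182, 255^512=83, 255^1024=562, 255^2048=197, 255^4096=144, 255^8192=349, 255^16384=182, 255^32768=83, 255^65536=562, 255^131072=197; 255^185584 = 255^16 * 255^32 * 255^64 * 255^128 * 255^1024 * 255^4096 * 255^16384 * 255^32768 * 255^131072 = 182 (mod 703); answer 182
Stage 2: Y1 = 182; m = -14; f(2) = -3*(-33) - 2*(-14) = 127; iterating: f(2)=127, f(3)=-315, f(4)=691, f(5)=-1443, f(6)=2947, f(7)=-5955, f(8)=11971; answer 11971
Stage 3: Y2 = 11971; r = 8; cross terms: (-37*24 - 6*-35)=-678, (6*27 - 8*24)=-30, (8*-35 - -37*27)=719; twice the area = |11| = 11; area = 11/2; boundary points = 1 + 1 + 1 = 3; strictly interior points = area - boundary/2 + 1 = 5; answer 5

5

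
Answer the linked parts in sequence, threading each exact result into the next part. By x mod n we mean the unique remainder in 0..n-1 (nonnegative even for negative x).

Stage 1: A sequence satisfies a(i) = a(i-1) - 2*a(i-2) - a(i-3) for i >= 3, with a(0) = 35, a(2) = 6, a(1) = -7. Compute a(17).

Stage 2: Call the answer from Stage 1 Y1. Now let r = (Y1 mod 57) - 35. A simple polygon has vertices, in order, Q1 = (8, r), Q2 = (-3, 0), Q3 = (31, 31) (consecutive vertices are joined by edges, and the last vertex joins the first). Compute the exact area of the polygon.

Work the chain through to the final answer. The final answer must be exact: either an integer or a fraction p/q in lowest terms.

1191/2

Stage 1: a(3) = 1*(6) - 2*(-7) - 1*(35) = -15; iterating: a(3)=-15, a(4)=-20, a(5)=4, a(6)=59, a(7)=71, a(8)=-51, a(9)=-252, a(10)=-221, a(11)=334, a(12)=1028, a(13)=581, a(14)=-1809, a(15)=-3999, a(16)=-962, a(17)=8845; answer 8845
Stage 2: Y1 = 8845; r = -25; cross terms: (8*0 - -3*-25)=-75, (-3*31 - 31*0)=-93, (31*-25 - 8*31)=-1023; twice the area = |-1191| = 1191; area = 1191/2; answer 1191/2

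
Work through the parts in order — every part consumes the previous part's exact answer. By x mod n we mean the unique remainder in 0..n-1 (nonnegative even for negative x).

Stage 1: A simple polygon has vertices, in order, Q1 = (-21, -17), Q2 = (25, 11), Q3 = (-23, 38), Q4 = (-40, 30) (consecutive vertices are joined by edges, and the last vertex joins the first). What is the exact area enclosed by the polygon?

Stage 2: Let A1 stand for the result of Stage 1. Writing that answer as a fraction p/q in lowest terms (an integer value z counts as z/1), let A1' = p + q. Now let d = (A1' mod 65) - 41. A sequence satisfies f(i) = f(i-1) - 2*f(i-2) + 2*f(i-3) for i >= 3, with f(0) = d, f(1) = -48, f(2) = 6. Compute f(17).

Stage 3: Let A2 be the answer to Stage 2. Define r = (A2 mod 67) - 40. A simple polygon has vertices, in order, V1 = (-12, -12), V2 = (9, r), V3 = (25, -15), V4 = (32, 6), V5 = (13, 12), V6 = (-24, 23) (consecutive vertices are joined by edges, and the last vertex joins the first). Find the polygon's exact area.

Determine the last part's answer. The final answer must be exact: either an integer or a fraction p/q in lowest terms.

Stage 1: cross terms: (-21*11 - 25*-17)=194, (25*38 - -23*11)=1203, (-23*30 - -40*38)=830, (-40*-17 - -21*30)=1310; twice the area = |3537| = 3537; area = 3537/2; answer 3537/2
Stage 2: A1 = 3537/2; threaded value p + q = 3539; d = -12; f(3) = 1*(6) - 2*(-48) + 2*(-12) = 78; iterating: f(3)=78, f(4)=-30, f(5)=-174, f(6)=42, f(7)=330, f(8)=-102, f(9)=-678, f(10)=186, f(11)=1338, f(12)=-390, f(13)=-2694, f(14)=762, f(15)=5370, f(16)=-1542, f(17)=-10758; answer -10758
Stage 3: A2 = -10758; r = -11; cross terms: (-12*-11 - 9*-12)=240, (9*-15 - 25*-11)=140, (25*6 - 32*-15)=630, (32*12 - 13*6)=306, (13*23 - -24*12)=587, (-24*-12 - -12*23)=564; twice the area = |2467| = 2467; area = 2467/2; answer 2467/2

2467/2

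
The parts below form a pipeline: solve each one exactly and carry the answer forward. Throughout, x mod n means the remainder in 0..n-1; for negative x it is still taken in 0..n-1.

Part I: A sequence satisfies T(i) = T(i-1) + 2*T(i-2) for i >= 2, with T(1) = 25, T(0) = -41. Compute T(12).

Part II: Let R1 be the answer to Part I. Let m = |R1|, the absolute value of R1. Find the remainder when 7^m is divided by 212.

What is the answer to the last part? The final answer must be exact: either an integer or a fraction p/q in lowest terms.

Part I: T(2) = 1*(25) + 2*(-41) = -57; iterating: T(2)=-57, T(3)=-7, T(4)=-121, T(5)=-135, T(6)=-377, T(7)=-647, T(8)=-1401, T(9)=-2695, T(10)=-5497, T(11)=-10887, T(12)=-21881; answer -21881
Part II: R1 = -21881; m = 21881; squarings mod 212: 7^1=7, 7^2=49, 7^4=69, 7^8=97, 7^16=81, 7^32=201, 7^64=121, 7^128=13, 7^256=169, 7^512=153, 7^1024=89, 7^2048=77, 7^4096=205, 7^8192=49, 7^16384=69; 7^21881 = 7^1 * 7^8 * 7^16 * 7^32 * 7^64 * 7^256 * 7^1024 * 7^4096 * 7^16384 = 163 (mod 212); answer 163

163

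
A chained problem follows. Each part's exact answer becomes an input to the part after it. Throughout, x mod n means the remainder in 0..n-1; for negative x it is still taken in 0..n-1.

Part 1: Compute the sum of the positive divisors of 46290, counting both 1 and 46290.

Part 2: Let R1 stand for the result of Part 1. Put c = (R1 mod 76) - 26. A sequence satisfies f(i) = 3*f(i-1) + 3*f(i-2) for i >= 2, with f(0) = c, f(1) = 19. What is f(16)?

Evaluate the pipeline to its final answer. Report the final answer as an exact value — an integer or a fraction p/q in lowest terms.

16994138175

Part 1: 46290 = 2 * 3 * 5 * 1543; sigma = (1 + 2) * (1 + 3) * (1 + 5) * (1 + 1543) = 3 * 4 * 6 * 1544 = 111168; answer 111168
Part 2: R1 = 111168; c = 30; f(2) = 3*(19) + 3*(30) = 147; iterating: f(2)=147, f(3)=498, f(4)=1935, f(5)=7299, f(6)=27702, f(7)=105003, f(8)=398115, f(9)=1509354, f(10)=5722407, f(11)=21695283, f(12)=82253070, f(13)=311845059, f(14)=1182294387, f(15)=4482418338, f(16)=16994138175; answer 16994138175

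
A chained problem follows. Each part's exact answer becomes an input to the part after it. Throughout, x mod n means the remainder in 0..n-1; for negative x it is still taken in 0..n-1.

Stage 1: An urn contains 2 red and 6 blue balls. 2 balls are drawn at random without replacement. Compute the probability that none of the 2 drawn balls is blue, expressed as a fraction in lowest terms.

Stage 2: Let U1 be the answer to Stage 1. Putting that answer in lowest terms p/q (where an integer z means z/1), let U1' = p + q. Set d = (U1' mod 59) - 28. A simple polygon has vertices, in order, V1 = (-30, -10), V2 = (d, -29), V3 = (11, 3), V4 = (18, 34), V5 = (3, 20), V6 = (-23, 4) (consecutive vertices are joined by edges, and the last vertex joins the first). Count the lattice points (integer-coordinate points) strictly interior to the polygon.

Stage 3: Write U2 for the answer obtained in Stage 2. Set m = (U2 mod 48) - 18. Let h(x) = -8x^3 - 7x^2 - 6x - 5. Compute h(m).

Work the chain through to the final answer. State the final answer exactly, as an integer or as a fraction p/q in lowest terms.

-201178

Stage 1: total draws C(8,2) = 28; favorable C(2,2) = 1; P = 1/28; answer 1/28
Stage 2: U1 = 1/28; threaded value p + q = 29; d = 1; cross terms: (-30*-29 - 1*-10)=880, (1*3 - 11*-29)=322, (11*34 - 18*3)=320, (18*20 - 3*34)=258, (3*4 - -23*20)=472, (-23*-10 - -30*4)=350; twice the area = |2602| = 2602; area = 1301; boundary points = 1 + 2 + 1 + 1 + 2 + 7 = 14; strictly interior points = area - boundary/2 + 1 = 1295; answer 1295
Stage 3: U2 = 1295; m = 29; -8*(29)^3 - 7*(29)^2 - 6*(29)^1 - 5 = (-195112) + (-5887) + (-174) + (-5) = -201178; answer -201178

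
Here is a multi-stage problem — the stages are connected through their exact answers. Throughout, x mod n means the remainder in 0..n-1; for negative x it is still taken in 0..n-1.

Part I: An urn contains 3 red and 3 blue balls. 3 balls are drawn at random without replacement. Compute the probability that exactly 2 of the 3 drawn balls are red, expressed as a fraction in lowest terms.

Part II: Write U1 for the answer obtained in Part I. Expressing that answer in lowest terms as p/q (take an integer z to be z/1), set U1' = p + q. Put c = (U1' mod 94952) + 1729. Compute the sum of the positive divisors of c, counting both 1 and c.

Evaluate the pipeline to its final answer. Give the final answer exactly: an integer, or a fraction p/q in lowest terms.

3528

Part I: total draws C(6,3) = 20; favorable C(3,2)*C(3,1) = 9; P = 9/20; answer 9/20
Part II: U1 = 9/20; threaded value p + q = 29; c = 1758; 1758 = 2 * 3 * 293; sigma = (1 + 2) * (1 + 3) * (1 + 293) = 3 * 4 * 294 = 3528; answer 3528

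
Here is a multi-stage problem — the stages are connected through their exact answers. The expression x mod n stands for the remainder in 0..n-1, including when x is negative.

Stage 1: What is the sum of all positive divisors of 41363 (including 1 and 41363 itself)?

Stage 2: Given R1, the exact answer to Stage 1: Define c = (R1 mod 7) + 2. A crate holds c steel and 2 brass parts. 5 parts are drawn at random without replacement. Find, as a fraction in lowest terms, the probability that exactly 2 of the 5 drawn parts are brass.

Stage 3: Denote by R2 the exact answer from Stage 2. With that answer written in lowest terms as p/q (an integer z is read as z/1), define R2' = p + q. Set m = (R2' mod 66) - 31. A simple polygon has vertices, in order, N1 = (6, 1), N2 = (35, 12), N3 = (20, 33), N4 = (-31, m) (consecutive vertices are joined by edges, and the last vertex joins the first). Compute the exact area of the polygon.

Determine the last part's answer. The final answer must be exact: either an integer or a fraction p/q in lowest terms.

Stage 1: 41363 = 7 * 19 * 311; sigma = (1 + 7) * (1 + 19) * (1 + 311) = 8 * 20 * 312 = 49920; answer 49920
Stage 2: R1 = 49920; c = 5; total draws C(7,5) = 21; favorable C(2,2)*C(5,3) = 10; P = 10/21; answer 10/21
Stage 3: R2 = 10/21; threaded value p + q = 31; m = 0; cross terms: (6*12 - 35*1)=37, (35*33 - 20*12)=915, (20*0 - -31*33)=1023, (-31*1 - 6*0)=-31; twice the area = |1944| = 1944; area = 972; answer 972

972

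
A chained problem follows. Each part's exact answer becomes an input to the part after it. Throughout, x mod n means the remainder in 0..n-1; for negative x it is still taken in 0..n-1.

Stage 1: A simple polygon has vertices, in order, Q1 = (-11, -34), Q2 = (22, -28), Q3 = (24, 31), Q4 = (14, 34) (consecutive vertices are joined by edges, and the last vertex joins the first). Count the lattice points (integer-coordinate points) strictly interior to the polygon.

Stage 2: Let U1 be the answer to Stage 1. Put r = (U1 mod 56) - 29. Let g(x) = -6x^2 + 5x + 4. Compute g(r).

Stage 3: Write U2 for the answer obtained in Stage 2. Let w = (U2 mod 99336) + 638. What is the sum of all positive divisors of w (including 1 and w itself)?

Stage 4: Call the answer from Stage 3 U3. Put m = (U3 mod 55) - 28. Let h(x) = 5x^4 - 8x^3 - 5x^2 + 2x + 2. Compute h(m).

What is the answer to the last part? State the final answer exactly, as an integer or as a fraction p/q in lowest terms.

Stage 1: cross terms: (-11*-28 - 22*-34)=1056, (22*31 - 24*-28)=1354, (24*34 - 14*31)=382, (14*-34 - -11*34)=-102; twice the area = |2690| = 2690; area = 1345; boundary points = 3 + 1 + 1 + 1 = 6; strictly interior points = area - boundary/2 + 1 = 1343; answer 1343
Stage 2: U1 = 1343; r = 26; -6*(26)^2 + 5*(26)^1 + 4 = (-4056) + (130) + (4) = -3922; answer -3922
Stage 3: U2 = -3922; w = 96052; 96052 = 2^2 * 11 * 37 * 59; sigma = (1 + 2 + 4) * (1 + 11) * (1 + 37) * (1 + 59) = 7 * 12 * 38 * 60 = 191520; answer 191520
Stage 4: U3 = 191520; m = -18; 5*(-18)^4 - 8*(-18)^3 - 5*(-18)^2 + 2*(-18)^1 + 2 = (524880) + (46656) + (-1620) + (-36) + (2) = 569882; answer 569882

569882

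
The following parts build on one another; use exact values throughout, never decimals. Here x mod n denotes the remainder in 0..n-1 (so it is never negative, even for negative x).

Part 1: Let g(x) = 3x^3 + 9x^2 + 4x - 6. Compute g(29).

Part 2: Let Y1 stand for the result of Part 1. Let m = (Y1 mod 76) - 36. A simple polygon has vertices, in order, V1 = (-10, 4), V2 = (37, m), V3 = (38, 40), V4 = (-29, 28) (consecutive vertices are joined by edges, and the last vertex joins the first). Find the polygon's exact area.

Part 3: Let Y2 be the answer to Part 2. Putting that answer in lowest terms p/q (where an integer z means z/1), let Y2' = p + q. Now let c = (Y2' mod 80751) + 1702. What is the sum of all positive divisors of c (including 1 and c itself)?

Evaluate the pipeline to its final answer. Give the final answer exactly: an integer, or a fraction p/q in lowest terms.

3648

Part 1: 3*(29)^3 + 9*(29)^2 + 4*(29)^1 - 6 = (73167) + (7569) + (116) + (-6) = 80846; answer 80846
Part 2: Y1 = 80846; m = 22; cross terms: (-10*22 - 37*4)=-368, (37*40 - 38*22)=644, (38*28 - -29*40)=2224, (-29*4 - -10*28)=164; twice the area = |2664| = 2664; area = 1332; answer 1332
Part 3: Y2 = 1332; threaded value p + q = 1333; c = 3035; 3035 = 5 * 607; sigma = (1 + 5) * (1 + 607) = 6 * 608 = 3648; answer 3648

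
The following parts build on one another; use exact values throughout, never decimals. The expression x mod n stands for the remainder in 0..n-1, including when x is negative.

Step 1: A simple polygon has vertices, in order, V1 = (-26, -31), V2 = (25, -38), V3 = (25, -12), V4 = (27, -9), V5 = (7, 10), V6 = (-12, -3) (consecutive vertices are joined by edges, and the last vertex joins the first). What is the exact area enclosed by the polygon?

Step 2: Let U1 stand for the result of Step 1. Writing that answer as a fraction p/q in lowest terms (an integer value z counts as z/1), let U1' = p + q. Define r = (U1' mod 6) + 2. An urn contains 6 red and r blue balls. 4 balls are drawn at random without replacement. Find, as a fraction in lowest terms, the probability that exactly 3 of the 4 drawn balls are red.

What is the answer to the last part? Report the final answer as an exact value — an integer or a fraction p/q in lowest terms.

Step 1: cross terms: (-26*-38 - 25*-31)=1763, (25*-12 - 25*-38)=650, (25*-9 - 27*-12)=99, (27*10 - 7*-9)=333, (7*-3 - -12*10)=99, (-12*-31 - -26*-3)=294; twice the area = |3238| = 3238; area = 1619; answer 1619
Step 2: U1 = 1619; threaded value p + q = 1620; r = 2; total draws C(8,4) = 70; favorable C(6,3)*C(2,1) = 40; P = 4/7; answer 4/7

4/7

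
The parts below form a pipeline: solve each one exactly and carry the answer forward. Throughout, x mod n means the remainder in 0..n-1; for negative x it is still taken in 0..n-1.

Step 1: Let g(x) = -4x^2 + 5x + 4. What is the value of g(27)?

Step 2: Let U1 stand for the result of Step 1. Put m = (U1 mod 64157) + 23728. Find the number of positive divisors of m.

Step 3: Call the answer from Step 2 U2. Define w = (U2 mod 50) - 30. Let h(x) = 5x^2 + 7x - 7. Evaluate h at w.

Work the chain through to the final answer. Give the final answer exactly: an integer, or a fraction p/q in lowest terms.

Step 1: -4*(27)^2 + 5*(27)^1 + 4 = (-2916) + (135) + (4) = -2777; answer -2777
Step 2: U1 = -2777; m = 85108; 85108 = 2^2 * 21277; number of divisors = (2+1) * (1+1) = 6; answer 6
Step 3: U2 = 6; w = -24; 5*(-24)^2 + 7*(-24)^1 - 7 = (2880) + (-168) + (-7) = 2705; answer 2705

2705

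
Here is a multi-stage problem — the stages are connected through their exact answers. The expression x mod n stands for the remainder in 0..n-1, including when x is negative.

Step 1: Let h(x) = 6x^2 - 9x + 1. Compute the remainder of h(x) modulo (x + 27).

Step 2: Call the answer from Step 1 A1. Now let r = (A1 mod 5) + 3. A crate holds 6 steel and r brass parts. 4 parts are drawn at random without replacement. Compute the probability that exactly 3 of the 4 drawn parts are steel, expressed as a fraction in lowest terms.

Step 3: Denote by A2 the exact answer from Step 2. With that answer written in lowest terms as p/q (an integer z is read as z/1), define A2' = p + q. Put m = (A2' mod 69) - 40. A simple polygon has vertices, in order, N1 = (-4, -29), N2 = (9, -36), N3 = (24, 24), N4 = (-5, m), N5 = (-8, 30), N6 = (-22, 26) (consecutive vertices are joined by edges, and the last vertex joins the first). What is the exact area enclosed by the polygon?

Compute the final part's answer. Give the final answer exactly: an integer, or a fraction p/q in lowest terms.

2681/2

Step 1: remainder = value at the root: 6*(-27)^2 - 9*(-27)^1 + 1 = (4374) + (243) + (1) = 4618; answer 4618
Step 2: A1 = 4618; r = 6; total draws C(12,4) = 495; favorable C(6,3)*C(6,1) = 120; P = 8/33; answer 8/33
Step 3: A2 = 8/33; threaded value p + q = 41; m = 1; cross terms: (-4*-36 - 9*-29)=405, (9*24 - 24*-36)=1080, (24*1 - -5*24)=144, (-5*30 - -8*1)=-142, (-8*26 - -22*30)=452, (-22*-29 - -4*26)=742; twice the area = |2681| = 2681; area = 2681/2; answer 2681/2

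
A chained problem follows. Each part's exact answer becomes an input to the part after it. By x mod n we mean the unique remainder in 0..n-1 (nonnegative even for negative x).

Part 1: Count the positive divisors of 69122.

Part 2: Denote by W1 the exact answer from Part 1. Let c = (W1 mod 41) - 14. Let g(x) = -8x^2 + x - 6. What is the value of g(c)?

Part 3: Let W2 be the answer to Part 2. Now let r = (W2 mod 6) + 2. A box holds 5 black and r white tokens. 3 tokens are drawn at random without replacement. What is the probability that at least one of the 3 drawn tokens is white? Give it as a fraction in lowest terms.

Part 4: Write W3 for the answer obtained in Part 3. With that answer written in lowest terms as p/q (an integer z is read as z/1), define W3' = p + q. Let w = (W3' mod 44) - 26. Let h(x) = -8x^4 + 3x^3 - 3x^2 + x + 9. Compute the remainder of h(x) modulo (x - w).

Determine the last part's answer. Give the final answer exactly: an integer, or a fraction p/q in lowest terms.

-316153

Part 1: 69122 = 2 * 17 * 19 * 107; number of divisors = (1+1) * (1+1) * (1+1) * (1+1) = 16; answer 16
Part 2: W1 = 16; c = 2; -8*(2)^2 + 1*(2)^1 - 6 = (-32) + (2) + (-6) = -36; answer -36
Part 3: W2 = -36; r = 2; total draws C(7,3) = 35; complement C(5,3) = 10; favorable 35 - 10 = 25; P = 5/7; answer 5/7
Part 4: W3 = 5/7; threaded value p + q = 12; w = -14; remainder = value at the root: -8*(-14)^4 + 3*(-14)^3 - 3*(-14)^2 + 1*(-14)^1 + 9 = (-307328) + (-8232) + (-588) + (-14) + (9) = -316153; answer -316153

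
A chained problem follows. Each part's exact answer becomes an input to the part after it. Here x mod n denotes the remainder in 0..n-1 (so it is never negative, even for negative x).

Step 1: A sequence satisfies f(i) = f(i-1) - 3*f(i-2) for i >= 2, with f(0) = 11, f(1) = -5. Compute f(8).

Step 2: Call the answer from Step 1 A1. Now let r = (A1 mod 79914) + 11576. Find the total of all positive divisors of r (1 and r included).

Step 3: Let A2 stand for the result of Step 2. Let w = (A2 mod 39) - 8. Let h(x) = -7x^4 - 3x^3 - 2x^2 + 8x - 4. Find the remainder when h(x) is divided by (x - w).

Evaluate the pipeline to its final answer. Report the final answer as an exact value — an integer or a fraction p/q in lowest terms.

-646

Step 1: f(2) = 1*(-5) - 3*(11) = -38; iterating: f(2)=-38, f(3)=-23, f(4)=91, f(5)=160, f(6)=-113, f(7)=-593, f(8)=-254; answer -254
Step 2: A1 = -254; r = 91236; 91236 = 2^2 * 3 * 7603; sigma = (1 + 2 + 4) * (1 + 3) * (1 + 7603) = 7 * 4 * 7604 = 212912; answer 212912
Step 3: A2 = 212912; w = 3; remainder = value at the root: -7*(3)^4 - 3*(3)^3 - 2*(3)^2 + 8*(3)^1 - 4 = (-567) + (-81) + (-18) + (24) + (-4) = -646; answer -646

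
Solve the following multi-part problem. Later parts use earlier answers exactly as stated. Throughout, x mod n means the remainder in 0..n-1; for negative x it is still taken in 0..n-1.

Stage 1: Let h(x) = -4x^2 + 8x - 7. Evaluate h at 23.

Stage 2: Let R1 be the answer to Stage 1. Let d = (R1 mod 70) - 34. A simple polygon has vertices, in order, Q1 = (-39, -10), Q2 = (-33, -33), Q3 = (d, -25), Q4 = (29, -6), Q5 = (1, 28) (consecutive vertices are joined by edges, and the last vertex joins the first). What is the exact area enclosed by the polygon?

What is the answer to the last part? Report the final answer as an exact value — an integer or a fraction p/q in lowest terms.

2028

Stage 1: -4*(23)^2 + 8*(23)^1 - 7 = (-2116) + (184) + (-7) = -1939; answer -1939
Stage 2: R1 = -1939; d = -13; cross terms: (-39*-33 - -33*-10)=957, (-33*-25 - -13*-33)=396, (-13*-6 - 29*-25)=803, (29*28 - 1*-6)=818, (1*-10 - -39*28)=1082; twice the area = |4056| = 4056; area = 2028; answer 2028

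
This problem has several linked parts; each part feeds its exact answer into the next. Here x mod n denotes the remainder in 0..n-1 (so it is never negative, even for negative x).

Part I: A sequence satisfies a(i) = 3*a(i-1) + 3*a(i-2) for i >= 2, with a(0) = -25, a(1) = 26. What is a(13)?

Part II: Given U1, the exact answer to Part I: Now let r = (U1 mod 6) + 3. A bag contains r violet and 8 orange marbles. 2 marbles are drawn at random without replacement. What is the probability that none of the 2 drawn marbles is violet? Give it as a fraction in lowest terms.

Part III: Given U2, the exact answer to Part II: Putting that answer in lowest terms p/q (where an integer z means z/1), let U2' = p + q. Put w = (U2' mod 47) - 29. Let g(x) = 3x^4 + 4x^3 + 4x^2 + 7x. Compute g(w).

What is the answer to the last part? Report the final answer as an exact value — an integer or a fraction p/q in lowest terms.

8820

Part I: a(2) = 3*(26) + 3*(-25) = 3; iterating: a(2)=3, a(3)=87, a(4)=270, a(5)=1071, a(6)=4023, a(7)=15282, a(8)=57915, a(9)=219591, a(10)=832518, a(11)=3156327, a(12)=11966535, a(13)=45368586; answer 45368586
Part II: U1 = 45368586; r = 3; total draws C(11,2) = 55; favorable C(8,2) = 28; P = 28/55; answer 28/55
Part III: U2 = 28/55; threaded value p + q = 83; w = 7; 3*(7)^4 + 4*(7)^3 + 4*(7)^2 + 7*(7)^1 = (7203) + (1372) + (196) + (49) = 8820; answer 8820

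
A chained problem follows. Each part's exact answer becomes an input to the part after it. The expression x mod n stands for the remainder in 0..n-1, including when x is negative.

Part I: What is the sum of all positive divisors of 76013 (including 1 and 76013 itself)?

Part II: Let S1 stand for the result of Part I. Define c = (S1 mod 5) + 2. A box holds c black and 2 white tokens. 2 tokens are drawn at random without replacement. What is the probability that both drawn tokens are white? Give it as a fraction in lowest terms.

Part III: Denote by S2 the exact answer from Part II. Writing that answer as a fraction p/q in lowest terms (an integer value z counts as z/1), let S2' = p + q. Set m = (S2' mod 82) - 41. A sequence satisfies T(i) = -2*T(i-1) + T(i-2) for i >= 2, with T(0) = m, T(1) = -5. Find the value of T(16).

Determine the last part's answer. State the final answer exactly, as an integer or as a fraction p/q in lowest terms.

Part I: 76013 = 7 * 10859; sigma = (1 + 7) * (1 + 10859) = 8 * 10860 = 86880; answer 86880
Part II: S1 = 86880; c = 2; total draws C(4,2) = 6; favorable C(2,2) = 1; P = 1/6; answer 1/6
Part III: S2 = 1/6; threaded value p + q = 7; m = -34; T(2) = -2*(-5) + 1*(-34) = -24; iterating: T(2)=-24, T(3)=43, T(4)=-110, T(5)=263, T(6)=-636, T(7)=1535, T(8)=-3706, T(9)=8947, T(10)=-21600, T(11)=52147, T(12)=-125894, T(13)=303935, T(14)=-733764, T(15)=1771463, T(16)=-4276690; answer -4276690

-4276690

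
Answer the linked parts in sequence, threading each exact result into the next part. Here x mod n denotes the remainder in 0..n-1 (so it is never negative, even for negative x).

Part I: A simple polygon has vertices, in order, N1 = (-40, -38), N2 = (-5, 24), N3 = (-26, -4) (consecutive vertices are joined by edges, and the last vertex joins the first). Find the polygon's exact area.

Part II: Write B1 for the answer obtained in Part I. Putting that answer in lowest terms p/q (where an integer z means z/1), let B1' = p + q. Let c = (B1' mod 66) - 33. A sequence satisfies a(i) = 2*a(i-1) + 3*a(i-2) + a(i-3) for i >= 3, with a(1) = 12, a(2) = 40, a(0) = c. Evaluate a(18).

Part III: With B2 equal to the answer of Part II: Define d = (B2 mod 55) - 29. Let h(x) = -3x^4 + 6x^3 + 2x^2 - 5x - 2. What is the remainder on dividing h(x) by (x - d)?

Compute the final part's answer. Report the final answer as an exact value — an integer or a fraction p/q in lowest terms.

-765580

Part I: cross terms: (-40*24 - -5*-38)=-1150, (-5*-4 - -26*24)=644, (-26*-38 - -40*-4)=828; twice the area = |322| = 322; area = 161; answer 161
Part II: B1 = 161; threaded value p + q = 162; c = -3; a(3) = 2*(40) + 3*(12) + 1*(-3) = 113; iterating: a(3)=113, a(4)=358, a(5)=1095, a(6)=3377, a(7)=10397, a(8)=32020, a(9)=98608, a(10)=303673, a(11)=935190, a(12)=2880007, a(13)=8869257, a(14)=27313725, a(15)=84115228, a(16)=259040888, a(17)=797741185, a(18)=2456720262; answer 2456720262
Part III: B2 = 2456720262; d = -22; remainder = value at the root: -3*(-22)^4 + 6*(-22)^3 + 2*(-22)^2 - 5*(-22)^1 - 2 = (-702768) + (-63888) + (968) + (110) + (-2) = -765580; answer -765580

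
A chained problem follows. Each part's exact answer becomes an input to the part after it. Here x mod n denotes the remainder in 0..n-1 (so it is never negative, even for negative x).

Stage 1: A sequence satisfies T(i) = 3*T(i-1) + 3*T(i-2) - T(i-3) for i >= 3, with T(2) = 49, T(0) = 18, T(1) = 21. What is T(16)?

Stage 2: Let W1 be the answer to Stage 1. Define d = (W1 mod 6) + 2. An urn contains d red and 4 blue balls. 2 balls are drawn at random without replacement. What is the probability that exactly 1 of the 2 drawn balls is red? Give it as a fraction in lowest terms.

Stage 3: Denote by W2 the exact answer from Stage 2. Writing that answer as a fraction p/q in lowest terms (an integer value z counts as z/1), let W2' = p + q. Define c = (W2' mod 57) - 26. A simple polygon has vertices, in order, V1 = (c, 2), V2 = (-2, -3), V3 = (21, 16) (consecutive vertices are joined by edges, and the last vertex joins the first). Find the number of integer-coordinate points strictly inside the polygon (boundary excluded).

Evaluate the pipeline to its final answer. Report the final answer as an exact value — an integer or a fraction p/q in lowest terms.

Stage 1: T(3) = 3*(49) + 3*(21) - 1*(18) = 192; iterating: T(3)=192, T(4)=702, T(5)=2633, T(6)=9813, T(7)=36636, T(8)=136714, T(9)=510237, T(10)=1904217, T(11)=7106648, T(12)=26522358, T(13)=98982801, T(14)=369408829, T(15)=1378652532, T(16)=5145201282; answer 5145201282
Stage 2: W1 = 5145201282; d = 2; total draws C(6,2) = 15; favorable C(2,1)*C(4,1) = 8; P = 8/15; answer 8/15
Stage 3: W2 = 8/15; threaded value p + q = 23; c = -3; cross terms: (-3*-3 - -2*2)=13, (-2*16 - 21*-3)=31, (21*2 - -3*16)=90; twice the area = |134| = 134; area = 67; boundary points = 1 + 1 + 2 = 4; strictly interior points = area - boundary/2 + 1 = 66; answer 66

66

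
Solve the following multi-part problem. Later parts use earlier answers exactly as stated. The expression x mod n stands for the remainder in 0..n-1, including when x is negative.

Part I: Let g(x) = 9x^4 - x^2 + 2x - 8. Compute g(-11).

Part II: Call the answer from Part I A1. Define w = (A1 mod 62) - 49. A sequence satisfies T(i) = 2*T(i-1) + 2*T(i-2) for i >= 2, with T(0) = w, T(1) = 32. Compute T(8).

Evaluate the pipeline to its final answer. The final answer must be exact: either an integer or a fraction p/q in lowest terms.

Part I: 9*(-11)^4 - 1*(-11)^2 + 2*(-11)^1 - 8 = (131769) + (-121) + (-22) + (-8) = 131618; answer 131618
Part II: A1 = 131618; w = 5; T(2) = 2*(32) + 2*(5) = 74; iterating: T(2)=74, T(3)=212, T(4)=572, T(5)=1568, T(6)=4280, T(7)=11696, T(8)=31952; answer 31952

31952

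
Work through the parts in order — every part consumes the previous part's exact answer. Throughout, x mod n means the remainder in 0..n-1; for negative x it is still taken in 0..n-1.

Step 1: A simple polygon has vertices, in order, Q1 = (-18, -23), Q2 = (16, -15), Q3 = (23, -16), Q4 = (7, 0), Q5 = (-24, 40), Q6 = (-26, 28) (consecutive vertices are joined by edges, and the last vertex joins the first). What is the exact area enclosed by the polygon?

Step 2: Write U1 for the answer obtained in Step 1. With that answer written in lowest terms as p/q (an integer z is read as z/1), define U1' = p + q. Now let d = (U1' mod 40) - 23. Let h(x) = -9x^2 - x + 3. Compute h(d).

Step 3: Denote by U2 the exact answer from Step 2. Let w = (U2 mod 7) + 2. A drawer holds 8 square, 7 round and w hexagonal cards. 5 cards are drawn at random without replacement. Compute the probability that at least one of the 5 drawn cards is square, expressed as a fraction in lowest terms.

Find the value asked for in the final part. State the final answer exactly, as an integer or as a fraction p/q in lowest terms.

433/442

Step 1: cross terms: (-18*-15 - 16*-23)=638, (16*-16 - 23*-15)=89, (23*0 - 7*-16)=112, (7*40 - -24*0)=280, (-24*28 - -26*40)=368, (-26*-23 - -18*28)=1102; twice the area = |2589| = 2589; area = 2589/2; answer 2589/2
Step 2: U1 = 2589/2; threaded value p + q = 2591; d = 8; -9*(8)^2 - 1*(8)^1 + 3 = (-576) + (-8) + (3) = -581; answer -581
Step 3: U2 = -581; w = 2; total draws C(17,5) = 6188; complement C(9,5) = 126; favorable 6188 - 126 = 6062; P = 433/442; answer 433/442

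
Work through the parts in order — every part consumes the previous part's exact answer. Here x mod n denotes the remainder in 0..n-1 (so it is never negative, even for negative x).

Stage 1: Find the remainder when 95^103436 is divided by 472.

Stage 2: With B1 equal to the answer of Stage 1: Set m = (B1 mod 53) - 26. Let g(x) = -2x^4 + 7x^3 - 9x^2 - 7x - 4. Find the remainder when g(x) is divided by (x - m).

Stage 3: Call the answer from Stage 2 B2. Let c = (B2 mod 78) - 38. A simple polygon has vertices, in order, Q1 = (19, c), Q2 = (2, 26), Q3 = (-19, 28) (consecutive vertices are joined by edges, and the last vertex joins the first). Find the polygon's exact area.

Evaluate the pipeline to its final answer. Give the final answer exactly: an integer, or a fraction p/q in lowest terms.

Stage 1: squarings mod 472: 95^1=95, 95^2=57, 95^4=417, 95^8=193, 95^16=433, 95^32=105, 95^64=169, 95^128=241, 95^256=25, 95^512=153, 95^1024=281, 95^2048=137, 95^4096=361, 95^8192=49, 95^16384=41, 95^32768=265, 95^65536=369; 95^103436 = 95^4 * 95^8 * 95^1024 * 95^4096 * 95^32768 * 95^65536 = 17 (mod 472); answer 17
Stage 2: B1 = 17; m = -9; remainder = value at the root: -2*(-9)^4 + 7*(-9)^3 - 9*(-9)^2 - 7*(-9)^1 - 4 = (-13122) + (-5103) + (-729) + (63) + (-4) = -18895; answer -18895
Stage 3: B2 = -18895; c = 21; cross terms: (19*26 - 2*21)=452, (2*28 - -19*26)=550, (-19*21 - 19*28)=-931; twice the area = |71| = 71; area = 71/2; answer 71/2

71/2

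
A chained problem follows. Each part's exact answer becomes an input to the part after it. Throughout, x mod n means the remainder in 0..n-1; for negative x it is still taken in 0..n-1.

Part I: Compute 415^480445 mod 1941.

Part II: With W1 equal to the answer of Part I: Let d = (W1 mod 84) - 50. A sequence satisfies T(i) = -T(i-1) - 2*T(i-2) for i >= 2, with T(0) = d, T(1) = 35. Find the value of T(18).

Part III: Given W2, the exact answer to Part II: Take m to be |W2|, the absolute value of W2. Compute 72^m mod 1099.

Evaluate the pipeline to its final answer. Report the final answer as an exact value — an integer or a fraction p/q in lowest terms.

Part I: squarings mod 1941: 415^1=415, 415^2=1417, 415^4=895, 415^8=1333, 415^16=874, 415^32=1063, 415^64=307, 415^128=1081, 415^256=79, 415^512=418, 415^1024=34, 415^2048=1156, 415^4096=928, 415^8192=1321, 415^16384=82, 415^32768=901, 415^65536=463, 415^131072=859, 415^262144=301; 415^480445 = 415^1 * 415^4 * 415^8 * 415^16 * 415^32 * 415^128 * 415^1024 * 415^4096 * 415^16384 * 415^65536 * 415^131072 * 415^262144 = 1120 (mod 1941); answer 1120
Part II: W1 = 1120; d = -22; T(2) = -1*(35) - 2*(-22) = 9; iterating: T(2)=9, T(3)=-79, T(4)=61, T(5)=97, T(6)=-219, T(7)=25, T(8)=413, T(9)=-463, T(10)=-363, T(11)=1289, T(12)=-563, T(13)=-2015, T(14)=3141, T(15)=889, T(16)=-7171, T(17)=5393, T(18)=8949; answer 8949
Part III: W2 = 8949; m = 8949; squarings mod 1099: 72^1=72, 72^2=788, 72^4=9, 72^8=81, 72^16=1066, 72^32=1089, 72^64=100, 72^128=109, 72^256=891, 72^512=403, 72^1024=856, 72^2048=802, 72^4096=289, 72^8192=1096; 72^8949 = 72^1 * 72^4 * 72^16 * 72^32 * 72^64 * 72^128 * 72^512 * 72^8192 = 211 (mod 1099); answer 211

211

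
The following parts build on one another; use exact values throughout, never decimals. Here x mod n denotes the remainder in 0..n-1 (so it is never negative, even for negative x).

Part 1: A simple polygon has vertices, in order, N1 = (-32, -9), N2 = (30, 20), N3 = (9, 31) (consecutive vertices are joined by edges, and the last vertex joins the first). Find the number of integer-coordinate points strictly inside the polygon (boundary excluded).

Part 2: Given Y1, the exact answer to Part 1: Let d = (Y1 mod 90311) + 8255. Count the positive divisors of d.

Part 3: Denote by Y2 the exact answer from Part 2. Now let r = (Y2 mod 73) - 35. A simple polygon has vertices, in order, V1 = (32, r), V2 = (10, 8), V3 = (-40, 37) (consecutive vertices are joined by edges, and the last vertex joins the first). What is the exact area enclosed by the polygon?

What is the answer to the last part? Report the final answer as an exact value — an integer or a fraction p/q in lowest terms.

306

Part 1: cross terms: (-32*20 - 30*-9)=-370, (30*31 - 9*20)=750, (9*-9 - -32*31)=911; twice the area = |1291| = 1291; area = 1291/2; boundary points = 1 + 1 + 1 = 3; strictly interior points = area - boundary/2 + 1 = 645; answer 645
Part 2: Y1 = 645; d = 8900; 8900 = 2^2 * 5^2 * 89; number of divisors = (2+1) * (2+1) * (1+1) = 18; answer 18
Part 3: Y2 = 18; r = -17; cross terms: (32*8 - 10*-17)=426, (10*37 - -40*8)=690, (-40*-17 - 32*37)=-504; twice the area = |612| = 612; area = 306; answer 306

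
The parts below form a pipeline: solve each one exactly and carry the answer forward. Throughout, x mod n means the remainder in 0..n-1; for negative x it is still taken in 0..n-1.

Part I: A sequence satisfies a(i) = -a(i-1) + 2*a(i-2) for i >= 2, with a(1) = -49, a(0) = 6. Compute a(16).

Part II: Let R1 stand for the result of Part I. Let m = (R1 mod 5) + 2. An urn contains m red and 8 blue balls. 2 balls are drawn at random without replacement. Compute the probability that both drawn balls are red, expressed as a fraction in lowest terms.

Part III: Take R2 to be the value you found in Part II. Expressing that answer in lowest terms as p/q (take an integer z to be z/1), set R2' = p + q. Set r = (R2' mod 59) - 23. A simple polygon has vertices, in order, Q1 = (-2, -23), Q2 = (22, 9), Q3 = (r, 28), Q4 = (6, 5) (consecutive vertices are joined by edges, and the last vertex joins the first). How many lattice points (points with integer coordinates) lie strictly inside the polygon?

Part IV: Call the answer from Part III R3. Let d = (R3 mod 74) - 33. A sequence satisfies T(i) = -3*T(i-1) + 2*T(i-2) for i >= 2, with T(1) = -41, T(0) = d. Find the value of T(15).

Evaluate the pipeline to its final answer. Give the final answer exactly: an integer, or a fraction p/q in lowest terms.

-1845698845

Part I: a(2) = -1*(-49) + 2*(6) = 61; iterating: a(2)=61, a(3)=-159, a(4)=281, a(5)=-599, a(6)=1161, a(7)=-2359, a(8)=4681, a(9)=-9399, a(10)=18761, a(11)=-37559, a(12)=75081, a(13)=-150199, a(14)=300361, a(15)=-600759, a(16)=1201481; answer 1201481
Part II: R1 = 1201481; m = 3; total draws C(11,2) = 55; favorable C(3,2) = 3; P = 3/55; answer 3/55
Part III: R2 = 3/55; threaded value p + q = 58; r = 35; cross terms: (-2*9 - 22*-23)=488, (22*28 - 35*9)=301, (35*5 - 6*28)=7, (6*-23 - -2*5)=-128; twice the area = |668| = 668; area = 334; boundary points = 8 + 1 + 1 + 4 = 14; strictly interior points = area - boundary/2 + 1 = 328; answer 328
Part IV: R3 = 328; d = -1; T(2) = -3*(-41) + 2*(-1) = 121; iterating: T(2)=121, T(3)=-445, T(4)=1577, T(5)=-5621, T(6)=20017, T(7)=-71293, T(8)=253913, T(9)=-904325, T(10)=3220801, T(11)=-11471053, T(12)=40854761, T(13)=-145506389, T(14)=518228689, T(15)=-1845698845; answer -1845698845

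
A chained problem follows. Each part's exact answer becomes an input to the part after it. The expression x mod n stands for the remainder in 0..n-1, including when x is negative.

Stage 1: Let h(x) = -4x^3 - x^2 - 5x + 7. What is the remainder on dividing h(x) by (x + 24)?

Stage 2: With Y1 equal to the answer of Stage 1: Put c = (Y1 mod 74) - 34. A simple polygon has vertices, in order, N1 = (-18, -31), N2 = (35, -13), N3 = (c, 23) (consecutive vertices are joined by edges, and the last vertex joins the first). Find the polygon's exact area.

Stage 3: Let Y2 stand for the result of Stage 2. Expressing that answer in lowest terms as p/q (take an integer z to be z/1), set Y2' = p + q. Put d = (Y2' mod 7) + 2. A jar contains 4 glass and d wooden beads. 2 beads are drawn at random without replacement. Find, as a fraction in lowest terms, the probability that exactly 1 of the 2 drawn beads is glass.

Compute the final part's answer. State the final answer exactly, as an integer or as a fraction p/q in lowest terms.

Stage 1: remainder = value at the root: -4*(-24)^3 - 1*(-24)^2 - 5*(-24)^1 + 7 = (55296) + (-576) + (120) + (7) = 54847; answer 54847
Stage 2: Y1 = 54847; c = -21; cross terms: (-18*-13 - 35*-31)=1319, (35*23 - -21*-13)=532, (-21*-31 - -18*23)=1065; twice the area = |2916| = 2916; area = 1458; answer 1458
Stage 3: Y2 = 1458; threaded value p + q = 1459; d = 5; total draws C(9,2) = 36; favorable C(4,1)*C(5,1) = 20; P = 5/9; answer 5/9

5/9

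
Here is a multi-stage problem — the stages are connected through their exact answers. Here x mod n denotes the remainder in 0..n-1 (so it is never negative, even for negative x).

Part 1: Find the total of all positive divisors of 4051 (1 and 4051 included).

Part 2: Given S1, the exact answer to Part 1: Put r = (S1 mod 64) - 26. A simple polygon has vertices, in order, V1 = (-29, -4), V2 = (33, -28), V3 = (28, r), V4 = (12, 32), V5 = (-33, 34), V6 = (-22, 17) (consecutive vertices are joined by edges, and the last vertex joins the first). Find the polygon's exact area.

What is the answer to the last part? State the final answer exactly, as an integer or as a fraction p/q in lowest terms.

Part 1: 4051 is prime, so its only divisors are 1 and 4051; sigma = 1 + 4051 = 4052; answer 4052
Part 2: S1 = 4052; r = -6; cross terms: (-29*-28 - 33*-4)=944, (33*-6 - 28*-28)=586, (28*32 - 12*-6)=968, (12*34 - -33*32)=1464, (-33*17 - -22*34)=187, (-22*-4 - -29*17)=581; twice the area = |4730| = 4730; area = 2365; answer 2365

2365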